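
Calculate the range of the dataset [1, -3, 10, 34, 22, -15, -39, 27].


Maximum value: 34
Minimum value: -39
Range = 34 - (-39) = 73
Final answer: 73


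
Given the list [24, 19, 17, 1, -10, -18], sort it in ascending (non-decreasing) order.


Original list: [24, 19, 17, 1, -10, -18]
Repeatedly take the smallest remaining element:
  Remaining [24, 19, 17, 1, -10, -18] -> smallest is -18
  Remaining [24, 19, 17, 1, -10] -> smallest is -10
  Remaining [24, 19, 17, 1] -> smallest is 1
  Remaining [24, 19, 17] -> smallest is 17
  Remaining [24, 19] -> smallest is 19
  Remaining [24] -> smallest is 24
Collecting the picks in order gives the sorted list.
Final answer: [-18, -10, 1, 17, 19, 24]


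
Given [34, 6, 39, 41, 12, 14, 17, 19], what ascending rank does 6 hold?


Sort ascending: [6, 12, 14, 17, 19, 34, 39, 41]
Find 6 in the sorted list.
6 is at position 1 (1-indexed).
Final answer: 1


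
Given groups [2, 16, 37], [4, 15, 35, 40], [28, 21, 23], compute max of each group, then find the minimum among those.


Find max of each group:
  Group 1: [2, 16, 37] -> max = 37
  Group 2: [4, 15, 35, 40] -> max = 40
  Group 3: [28, 21, 23] -> max = 28
Maxes: [37, 40, 28]
Minimum of maxes = 28
Final answer: 28


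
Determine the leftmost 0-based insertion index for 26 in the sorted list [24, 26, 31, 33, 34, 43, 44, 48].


List is sorted: [24, 26, 31, 33, 34, 43, 44, 48]
We need the leftmost position where 26 can be inserted, i.e. the first index whose element is >= 26 (or the end of the list if none is).
Binary search with low=0, high=8 (0-based indices):
  low=0, high=8, mid=4: a[4]=34 >= 26, so high = 4
  low=0, high=4, mid=2: a[2]=31 >= 26, so high = 2
  low=0, high=2, mid=1: a[1]=26 >= 26, so high = 1
  low=0, high=1, mid=0: a[0]=24 < 26, so low = 1
Now low = high = 1, so the insertion index is 1.
Final answer: 1


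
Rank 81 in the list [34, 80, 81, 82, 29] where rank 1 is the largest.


Sort descending: [82, 81, 80, 34, 29]
Find 81 in the sorted list.
81 is at position 2.
Final answer: 2


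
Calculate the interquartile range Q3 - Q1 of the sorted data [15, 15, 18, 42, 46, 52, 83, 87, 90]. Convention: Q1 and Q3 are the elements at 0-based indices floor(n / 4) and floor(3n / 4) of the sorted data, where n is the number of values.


The data has n = 9 elements.
Q1 index = floor(9 / 4) = floor(2.25) = 2; Q3 index = floor(3 * 9 / 4) = floor(6.75) = 6
Q1 = element at index 2 = 18
Q3 = element at index 6 = 83
IQR = 83 - 18 = 65
Final answer: 65


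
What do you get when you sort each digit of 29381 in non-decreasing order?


The number 29381 has digits: 2, 9, 3, 8, 1
Sorted: 1, 2, 3, 8, 9
Joining the sorted digits gives the result.
Final answer: 12389


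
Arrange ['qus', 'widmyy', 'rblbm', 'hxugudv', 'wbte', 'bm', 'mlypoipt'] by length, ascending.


Compute lengths:
  'qus' has length 3
  'widmyy' has length 6
  'rblbm' has length 5
  'hxugudv' has length 7
  'wbte' has length 4
  'bm' has length 2
  'mlypoipt' has length 8
Lengths in increasing order: 2 < 3 < 4 < 5 < 6 < 7 < 8
Listing the words in that order gives the answer.
Final answer: ['bm', 'qus', 'wbte', 'rblbm', 'widmyy', 'hxugudv', 'mlypoipt']


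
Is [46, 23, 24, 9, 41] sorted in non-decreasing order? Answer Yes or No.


Check consecutive pairs:
  46 <= 23? False
  23 <= 24? True
  24 <= 9? False
  9 <= 41? True
2 consecutive pair(s) are out of order, so the list is not sorted.
Final answer: No


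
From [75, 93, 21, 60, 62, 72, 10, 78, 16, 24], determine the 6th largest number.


Sort descending: [93, 78, 75, 72, 62, 60, 24, 21, 16, 10]
The 6th element (1-indexed) is at index 5.
Value = 60
Final answer: 60


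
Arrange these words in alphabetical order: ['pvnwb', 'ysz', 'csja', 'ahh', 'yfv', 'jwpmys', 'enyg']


Compare strings character by character (the first differing letter decides):
  'ahh' < 'csja' since 'a' < 'c' at position 1
  'csja' < 'enyg' since 'c' < 'e' at position 1
  'enyg' < 'jwpmys' since 'e' < 'j' at position 1
  'jwpmys' < 'pvnwb' since 'j' < 'p' at position 1
  'pvnwb' < 'yfv' since 'p' < 'y' at position 1
  'yfv' < 'ysz' since 'f' < 's' at position 2
Chaining these comparisons gives the alphabetical order.
Final answer: ['ahh', 'csja', 'enyg', 'jwpmys', 'pvnwb', 'yfv', 'ysz']


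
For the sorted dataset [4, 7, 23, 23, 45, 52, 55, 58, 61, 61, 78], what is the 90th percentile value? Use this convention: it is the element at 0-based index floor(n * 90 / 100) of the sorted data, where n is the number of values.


The dataset has n = 11 elements.
Index = floor(11 * 90 / 100) = floor(990 / 100) = floor(9.9) = 9
Counting from index 0 in the sorted data, the element at index 9 is 61.
Final answer: 61


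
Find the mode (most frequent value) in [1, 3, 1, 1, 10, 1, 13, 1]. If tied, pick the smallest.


Count the frequency of each value:
  1 appears 5 time(s)
  3 appears 1 time(s)
  10 appears 1 time(s)
  13 appears 1 time(s)
Maximum frequency is 5.
Only 1 reaches that frequency, so it is the mode.
Final answer: 1


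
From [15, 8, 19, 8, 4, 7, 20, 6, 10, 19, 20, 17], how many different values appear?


List all unique values:
Distinct values: [4, 6, 7, 8, 10, 15, 17, 19, 20]
Count = 9
Final answer: 9


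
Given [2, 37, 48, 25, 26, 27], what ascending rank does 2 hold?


Sort ascending: [2, 25, 26, 27, 37, 48]
Find 2 in the sorted list.
2 is at position 1 (1-indexed).
Final answer: 1


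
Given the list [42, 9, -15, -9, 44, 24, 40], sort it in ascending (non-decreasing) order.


Original list: [42, 9, -15, -9, 44, 24, 40]
Repeatedly take the smallest remaining element:
  Remaining [42, 9, -15, -9, 44, 24, 40] -> smallest is -15
  Remaining [42, 9, -9, 44, 24, 40] -> smallest is -9
  Remaining [42, 9, 44, 24, 40] -> smallest is 9
  Remaining [42, 44, 24, 40] -> smallest is 24
  Remaining [42, 44, 40] -> smallest is 40
  Remaining [42, 44] -> smallest is 42
  Remaining [44] -> smallest is 44
Collecting the picks in order gives the sorted list.
Final answer: [-15, -9, 9, 24, 40, 42, 44]


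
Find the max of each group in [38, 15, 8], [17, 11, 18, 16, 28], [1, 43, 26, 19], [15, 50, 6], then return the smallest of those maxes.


Find max of each group:
  Group 1: [38, 15, 8] -> max = 38
  Group 2: [17, 11, 18, 16, 28] -> max = 28
  Group 3: [1, 43, 26, 19] -> max = 43
  Group 4: [15, 50, 6] -> max = 50
Maxes: [38, 28, 43, 50]
Minimum of maxes = 28
Final answer: 28


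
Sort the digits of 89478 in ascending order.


The number 89478 has digits: 8, 9, 4, 7, 8
Sorted: 4, 7, 8, 8, 9
Joining the sorted digits gives the result.
Final answer: 47889


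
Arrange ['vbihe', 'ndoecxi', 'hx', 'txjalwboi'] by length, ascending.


Compute lengths:
  'vbihe' has length 5
  'ndoecxi' has length 7
  'hx' has length 2
  'txjalwboi' has length 9
Lengths in increasing order: 2 < 5 < 7 < 9
Listing the words in that order gives the answer.
Final answer: ['hx', 'vbihe', 'ndoecxi', 'txjalwboi']


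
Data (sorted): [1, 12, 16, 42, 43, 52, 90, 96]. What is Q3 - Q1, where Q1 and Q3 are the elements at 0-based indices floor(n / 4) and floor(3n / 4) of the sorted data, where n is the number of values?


The data has n = 8 elements.
Q1 index = floor(8 / 4) = floor(2) = 2; Q3 index = floor(3 * 8 / 4) = floor(6) = 6
Q1 = element at index 2 = 16
Q3 = element at index 6 = 90
IQR = 90 - 16 = 74
Final answer: 74


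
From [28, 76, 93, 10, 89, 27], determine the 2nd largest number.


Sort descending: [93, 89, 76, 28, 27, 10]
The 2nd element (1-indexed) is at index 1.
Value = 89
Final answer: 89


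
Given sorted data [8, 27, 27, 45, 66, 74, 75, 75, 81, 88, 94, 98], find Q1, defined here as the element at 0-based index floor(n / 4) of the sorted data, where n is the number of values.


The list has n = 12 elements.
Q1 index = floor(12 / 4) = floor(3) = 3
Counting from index 0 in the sorted data, the element at index 3 is 45.
Final answer: 45


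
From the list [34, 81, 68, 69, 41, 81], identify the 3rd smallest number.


Sort ascending: [34, 41, 68, 69, 81, 81]
The 3rd element (1-indexed) is at index 2.
Value = 68
Final answer: 68


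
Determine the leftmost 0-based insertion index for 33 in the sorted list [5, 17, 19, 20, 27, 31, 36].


List is sorted: [5, 17, 19, 20, 27, 31, 36]
We need the leftmost position where 33 can be inserted, i.e. the first index whose element is >= 33 (or the end of the list if none is).
Binary search with low=0, high=7 (0-based indices):
  low=0, high=7, mid=3: a[3]=20 < 33, so low = 4
  low=4, high=7, mid=5: a[5]=31 < 33, so low = 6
  low=6, high=7, mid=6: a[6]=36 >= 33, so high = 6
Now low = high = 6, so the insertion index is 6.
Final answer: 6


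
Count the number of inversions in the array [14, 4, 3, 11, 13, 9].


For each element, count the later elements that are smaller than it:
  14 (index 0): smaller elements after it = [4, 3, 11, 13, 9] -> 5
  4 (index 1): smaller elements after it = [3] -> 1
  3 (index 2): smaller elements after it = [] -> 0
  11 (index 3): smaller elements after it = [9] -> 1
  13 (index 4): smaller elements after it = [9] -> 1
Total inversions = 5 + 1 + 0 + 1 + 1 = 8
Final answer: 8


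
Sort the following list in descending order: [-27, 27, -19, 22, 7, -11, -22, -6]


Original list: [-27, 27, -19, 22, 7, -11, -22, -6]
Repeatedly take the largest remaining element:
  Remaining [-27, 27, -19, 22, 7, -11, -22, -6] -> largest is 27
  Remaining [-27, -19, 22, 7, -11, -22, -6] -> largest is 22
  Remaining [-27, -19, 7, -11, -22, -6] -> largest is 7
  Remaining [-27, -19, -11, -22, -6] -> largest is -6
  Remaining [-27, -19, -11, -22] -> largest is -11
  Remaining [-27, -19, -22] -> largest is -19
  Remaining [-27, -22] -> largest is -22
  Remaining [-27] -> largest is -27
Collecting the picks in order gives the descending list.
Final answer: [27, 22, 7, -6, -11, -19, -22, -27]


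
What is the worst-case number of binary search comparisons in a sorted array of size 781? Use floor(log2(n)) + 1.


Binary search halves the search space each step.
Maximum comparisons = floor(log2(781)) + 1
log2(781) = 9.6092
floor(log2(781)) = 9, so 9 + 1 = 10
Final answer: 10


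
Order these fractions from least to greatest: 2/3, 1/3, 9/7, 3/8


Convert to decimal for comparison:
  2/3 = 0.6667
  1/3 = 0.3333
  9/7 = 1.2857
  3/8 = 0.375
Decimals in increasing order: 0.3333 < 0.375 < 0.6667 < 1.2857
Writing each back as its fraction gives the sorted order.
Final answer: 1/3, 3/8, 2/3, 9/7


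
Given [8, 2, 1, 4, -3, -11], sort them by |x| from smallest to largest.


Compute absolute values:
  |8| = 8
  |2| = 2
  |1| = 1
  |4| = 4
  |-3| = 3
  |-11| = 11
Absolute values in increasing order: 1 < 2 < 3 < 4 < 8 < 11
Listing the original numbers in that order gives the answer.
Final answer: [1, 2, -3, 4, 8, -11]


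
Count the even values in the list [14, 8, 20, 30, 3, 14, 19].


Check each element:
  14 is even
  8 is even
  20 is even
  30 is even
  3 is odd
  14 is even
  19 is odd
Evens: [14, 8, 20, 30, 14]
Count of evens = 5
Final answer: 5


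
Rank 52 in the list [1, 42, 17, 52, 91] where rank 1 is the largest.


Sort descending: [91, 52, 42, 17, 1]
Find 52 in the sorted list.
52 is at position 2.
Final answer: 2


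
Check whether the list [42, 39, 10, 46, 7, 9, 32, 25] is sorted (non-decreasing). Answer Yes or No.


Check consecutive pairs:
  42 <= 39? False
  39 <= 10? False
  10 <= 46? True
  46 <= 7? False
  7 <= 9? True
  9 <= 32? True
  32 <= 25? False
4 consecutive pair(s) are out of order, so the list is not sorted.
Final answer: No


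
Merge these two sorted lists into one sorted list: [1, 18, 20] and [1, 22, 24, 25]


List A: [1, 18, 20]
List B: [1, 22, 24, 25]
Repeatedly compare the front elements and take the smaller:
  1 vs 1 -> take 1
  18 vs 1 -> take 1
  18 vs 22 -> take 18
  20 vs 22 -> take 20
  A is exhausted; append the rest of B: [22, 24, 25]
Final answer: [1, 1, 18, 20, 22, 24, 25]


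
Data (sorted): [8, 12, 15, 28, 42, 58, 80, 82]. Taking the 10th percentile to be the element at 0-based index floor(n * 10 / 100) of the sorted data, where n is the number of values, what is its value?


The dataset has n = 8 elements.
Index = floor(8 * 10 / 100) = floor(80 / 100) = floor(0.8) = 0
Counting from index 0 in the sorted data, the element at index 0 is 8.
Final answer: 8


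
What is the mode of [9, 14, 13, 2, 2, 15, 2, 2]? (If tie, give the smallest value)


Count the frequency of each value:
  2 appears 4 time(s)
  9 appears 1 time(s)
  13 appears 1 time(s)
  14 appears 1 time(s)
  15 appears 1 time(s)
Maximum frequency is 4.
Only 2 reaches that frequency, so it is the mode.
Final answer: 2


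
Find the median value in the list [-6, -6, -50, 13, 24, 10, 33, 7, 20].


First, sort the list: [-50, -6, -6, 7, 10, 13, 20, 24, 33]
The list has 9 elements (odd count).
The middle index is 4 (0-based), and the element there is 10.
Final answer: 10


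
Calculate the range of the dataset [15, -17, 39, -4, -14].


Maximum value: 39
Minimum value: -17
Range = 39 - (-17) = 56
Final answer: 56


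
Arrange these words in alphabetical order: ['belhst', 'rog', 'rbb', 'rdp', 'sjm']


Compare strings character by character (the first differing letter decides):
  'belhst' < 'rbb' since 'b' < 'r' at position 1
  'rbb' < 'rdp' since 'b' < 'd' at position 2
  'rdp' < 'rog' since 'd' < 'o' at position 2
  'rog' < 'sjm' since 'r' < 's' at position 1
Chaining these comparisons gives the alphabetical order.
Final answer: ['belhst', 'rbb', 'rdp', 'rog', 'sjm']


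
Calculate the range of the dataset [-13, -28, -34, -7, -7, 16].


Maximum value: 16
Minimum value: -34
Range = 16 - (-34) = 50
Final answer: 50


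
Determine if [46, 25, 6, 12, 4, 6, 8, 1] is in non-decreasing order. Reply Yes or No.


Check consecutive pairs:
  46 <= 25? False
  25 <= 6? False
  6 <= 12? True
  12 <= 4? False
  4 <= 6? True
  6 <= 8? True
  8 <= 1? False
4 consecutive pair(s) are out of order, so the list is not sorted.
Final answer: No


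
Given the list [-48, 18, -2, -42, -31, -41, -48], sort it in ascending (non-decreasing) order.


Original list: [-48, 18, -2, -42, -31, -41, -48]
Repeatedly take the smallest remaining element:
  Remaining [-48, 18, -2, -42, -31, -41, -48] -> smallest is -48
  Remaining [18, -2, -42, -31, -41, -48] -> smallest is -48
  Remaining [18, -2, -42, -31, -41] -> smallest is -42
  Remaining [18, -2, -31, -41] -> smallest is -41
  Remaining [18, -2, -31] -> smallest is -31
  Remaining [18, -2] -> smallest is -2
  Remaining [18] -> smallest is 18
Collecting the picks in order gives the sorted list.
Final answer: [-48, -48, -42, -41, -31, -2, 18]


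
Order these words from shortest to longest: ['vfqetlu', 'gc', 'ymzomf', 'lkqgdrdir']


Compute lengths:
  'vfqetlu' has length 7
  'gc' has length 2
  'ymzomf' has length 6
  'lkqgdrdir' has length 9
Lengths in increasing order: 2 < 6 < 7 < 9
Listing the words in that order gives the answer.
Final answer: ['gc', 'ymzomf', 'vfqetlu', 'lkqgdrdir']


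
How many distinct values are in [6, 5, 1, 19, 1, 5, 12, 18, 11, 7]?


List all unique values:
Distinct values: [1, 5, 6, 7, 11, 12, 18, 19]
Count = 8
Final answer: 8


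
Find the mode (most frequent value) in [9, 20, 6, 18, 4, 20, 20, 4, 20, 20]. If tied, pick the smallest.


Count the frequency of each value:
  4 appears 2 time(s)
  6 appears 1 time(s)
  9 appears 1 time(s)
  18 appears 1 time(s)
  20 appears 5 time(s)
Maximum frequency is 5.
Only 20 reaches that frequency, so it is the mode.
Final answer: 20


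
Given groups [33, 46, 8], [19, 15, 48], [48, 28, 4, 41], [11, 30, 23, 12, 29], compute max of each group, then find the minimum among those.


Find max of each group:
  Group 1: [33, 46, 8] -> max = 46
  Group 2: [19, 15, 48] -> max = 48
  Group 3: [48, 28, 4, 41] -> max = 48
  Group 4: [11, 30, 23, 12, 29] -> max = 30
Maxes: [46, 48, 48, 30]
Minimum of maxes = 30
Final answer: 30


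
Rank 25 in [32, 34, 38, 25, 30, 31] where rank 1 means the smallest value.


Sort ascending: [25, 30, 31, 32, 34, 38]
Find 25 in the sorted list.
25 is at position 1 (1-indexed).
Final answer: 1


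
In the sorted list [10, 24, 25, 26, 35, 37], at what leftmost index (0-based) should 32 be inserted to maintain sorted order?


List is sorted: [10, 24, 25, 26, 35, 37]
We need the leftmost position where 32 can be inserted, i.e. the first index whose element is >= 32 (or the end of the list if none is).
Binary search with low=0, high=6 (0-based indices):
  low=0, high=6, mid=3: a[3]=26 < 32, so low = 4
  low=4, high=6, mid=5: a[5]=37 >= 32, so high = 5
  low=4, high=5, mid=4: a[4]=35 >= 32, so high = 4
Now low = high = 4, so the insertion index is 4.
Final answer: 4


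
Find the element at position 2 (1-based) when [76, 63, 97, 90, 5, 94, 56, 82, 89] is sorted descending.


Sort descending: [97, 94, 90, 89, 82, 76, 63, 56, 5]
The 2nd element (1-indexed) is at index 1.
Value = 94
Final answer: 94


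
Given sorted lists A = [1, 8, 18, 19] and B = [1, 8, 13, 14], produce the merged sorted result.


List A: [1, 8, 18, 19]
List B: [1, 8, 13, 14]
Repeatedly compare the front elements and take the smaller:
  1 vs 1 -> take 1
  8 vs 1 -> take 1
  8 vs 8 -> take 8
  18 vs 8 -> take 8
  18 vs 13 -> take 13
  18 vs 14 -> take 14
  B is exhausted; append the rest of A: [18, 19]
Final answer: [1, 1, 8, 8, 13, 14, 18, 19]


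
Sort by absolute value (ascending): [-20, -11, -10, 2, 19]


Compute absolute values:
  |-20| = 20
  |-11| = 11
  |-10| = 10
  |2| = 2
  |19| = 19
Absolute values in increasing order: 2 < 10 < 11 < 19 < 20
Listing the original numbers in that order gives the answer.
Final answer: [2, -10, -11, 19, -20]


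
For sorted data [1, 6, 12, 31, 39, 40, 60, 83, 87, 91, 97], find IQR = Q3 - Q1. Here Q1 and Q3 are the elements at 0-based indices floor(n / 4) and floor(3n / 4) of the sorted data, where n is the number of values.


The data has n = 11 elements.
Q1 index = floor(11 / 4) = floor(2.75) = 2; Q3 index = floor(3 * 11 / 4) = floor(8.25) = 8
Q1 = element at index 2 = 12
Q3 = element at index 8 = 87
IQR = 87 - 12 = 75
Final answer: 75


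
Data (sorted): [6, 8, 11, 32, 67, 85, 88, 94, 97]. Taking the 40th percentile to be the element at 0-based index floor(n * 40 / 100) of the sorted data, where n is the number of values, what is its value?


The dataset has n = 9 elements.
Index = floor(9 * 40 / 100) = floor(360 / 100) = floor(3.6) = 3
Counting from index 0 in the sorted data, the element at index 3 is 32.
Final answer: 32


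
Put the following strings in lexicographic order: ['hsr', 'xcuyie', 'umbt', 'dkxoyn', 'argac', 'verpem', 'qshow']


Compare strings character by character (the first differing letter decides):
  'argac' < 'dkxoyn' since 'a' < 'd' at position 1
  'dkxoyn' < 'hsr' since 'd' < 'h' at position 1
  'hsr' < 'qshow' since 'h' < 'q' at position 1
  'qshow' < 'umbt' since 'q' < 'u' at position 1
  'umbt' < 'verpem' since 'u' < 'v' at position 1
  'verpem' < 'xcuyie' since 'v' < 'x' at position 1
Chaining these comparisons gives the alphabetical order.
Final answer: ['argac', 'dkxoyn', 'hsr', 'qshow', 'umbt', 'verpem', 'xcuyie']


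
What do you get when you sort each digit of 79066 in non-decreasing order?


The number 79066 has digits: 7, 9, 0, 6, 6
Sorted: 0, 6, 6, 7, 9
Joining the sorted digits gives the result.
Final answer: 06679


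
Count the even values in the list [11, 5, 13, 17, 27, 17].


Check each element:
  11 is odd
  5 is odd
  13 is odd
  17 is odd
  27 is odd
  17 is odd
Evens: []
Count of evens = 0
Final answer: 0


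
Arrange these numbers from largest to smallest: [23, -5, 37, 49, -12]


Original list: [23, -5, 37, 49, -12]
Repeatedly take the largest remaining element:
  Remaining [23, -5, 37, 49, -12] -> largest is 49
  Remaining [23, -5, 37, -12] -> largest is 37
  Remaining [23, -5, -12] -> largest is 23
  Remaining [-5, -12] -> largest is -5
  Remaining [-12] -> largest is -12
Collecting the picks in order gives the descending list.
Final answer: [49, 37, 23, -5, -12]


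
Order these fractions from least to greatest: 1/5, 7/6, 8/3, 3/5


Convert to decimal for comparison:
  1/5 = 0.2
  7/6 = 1.1667
  8/3 = 2.6667
  3/5 = 0.6
Decimals in increasing order: 0.2 < 0.6 < 1.1667 < 2.6667
Writing each back as its fraction gives the sorted order.
Final answer: 1/5, 3/5, 7/6, 8/3


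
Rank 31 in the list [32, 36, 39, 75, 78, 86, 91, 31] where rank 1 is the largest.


Sort descending: [91, 86, 78, 75, 39, 36, 32, 31]
Find 31 in the sorted list.
31 is at position 8.
Final answer: 8


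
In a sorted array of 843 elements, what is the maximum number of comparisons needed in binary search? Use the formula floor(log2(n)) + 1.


Binary search halves the search space each step.
Maximum comparisons = floor(log2(843)) + 1
log2(843) = 9.7194
floor(log2(843)) = 9, so 9 + 1 = 10
Final answer: 10


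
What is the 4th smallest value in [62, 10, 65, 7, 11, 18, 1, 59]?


Sort ascending: [1, 7, 10, 11, 18, 59, 62, 65]
The 4th element (1-indexed) is at index 3.
Value = 11
Final answer: 11


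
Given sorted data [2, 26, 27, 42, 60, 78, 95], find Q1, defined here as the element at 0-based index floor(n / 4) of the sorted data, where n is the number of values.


The list has n = 7 elements.
Q1 index = floor(7 / 4) = floor(1.75) = 1
Counting from index 0 in the sorted data, the element at index 1 is 26.
Final answer: 26


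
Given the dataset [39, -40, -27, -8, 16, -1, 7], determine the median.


First, sort the list: [-40, -27, -8, -1, 7, 16, 39]
The list has 7 elements (odd count).
The middle index is 3 (0-based), and the element there is -1.
Final answer: -1


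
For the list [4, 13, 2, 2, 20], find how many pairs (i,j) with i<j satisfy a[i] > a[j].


For each element, count the later elements that are smaller than it:
  4 (index 0): smaller elements after it = [2, 2] -> 2
  13 (index 1): smaller elements after it = [2, 2] -> 2
  2 (index 2): smaller elements after it = [] -> 0
  2 (index 3): smaller elements after it = [] -> 0
Total inversions = 2 + 2 + 0 + 0 = 4
Final answer: 4


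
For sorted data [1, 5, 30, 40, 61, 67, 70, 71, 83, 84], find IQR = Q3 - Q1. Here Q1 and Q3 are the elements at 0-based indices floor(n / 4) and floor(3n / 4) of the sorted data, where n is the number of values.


The data has n = 10 elements.
Q1 index = floor(10 / 4) = floor(2.5) = 2; Q3 index = floor(3 * 10 / 4) = floor(7.5) = 7
Q1 = element at index 2 = 30
Q3 = element at index 7 = 71
IQR = 71 - 30 = 41
Final answer: 41


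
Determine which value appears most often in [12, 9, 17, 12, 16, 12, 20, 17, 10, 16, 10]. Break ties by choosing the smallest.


Count the frequency of each value:
  9 appears 1 time(s)
  10 appears 2 time(s)
  12 appears 3 time(s)
  16 appears 2 time(s)
  17 appears 2 time(s)
  20 appears 1 time(s)
Maximum frequency is 3.
Only 12 reaches that frequency, so it is the mode.
Final answer: 12


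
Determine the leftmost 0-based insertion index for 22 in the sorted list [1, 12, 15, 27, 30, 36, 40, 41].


List is sorted: [1, 12, 15, 27, 30, 36, 40, 41]
We need the leftmost position where 22 can be inserted, i.e. the first index whose element is >= 22 (or the end of the list if none is).
Binary search with low=0, high=8 (0-based indices):
  low=0, high=8, mid=4: a[4]=30 >= 22, so high = 4
  low=0, high=4, mid=2: a[2]=15 < 22, so low = 3
  low=3, high=4, mid=3: a[3]=27 >= 22, so high = 3
Now low = high = 3, so the insertion index is 3.
Final answer: 3


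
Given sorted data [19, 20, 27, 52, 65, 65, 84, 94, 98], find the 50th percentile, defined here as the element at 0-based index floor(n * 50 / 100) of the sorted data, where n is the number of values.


The dataset has n = 9 elements.
Index = floor(9 * 50 / 100) = floor(450 / 100) = floor(4.5) = 4
Counting from index 0 in the sorted data, the element at index 4 is 65.
Final answer: 65


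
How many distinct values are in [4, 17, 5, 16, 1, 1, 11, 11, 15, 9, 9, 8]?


List all unique values:
Distinct values: [1, 4, 5, 8, 9, 11, 15, 16, 17]
Count = 9
Final answer: 9


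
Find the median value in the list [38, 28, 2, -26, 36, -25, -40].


First, sort the list: [-40, -26, -25, 2, 28, 36, 38]
The list has 7 elements (odd count).
The middle index is 3 (0-based), and the element there is 2.
Final answer: 2


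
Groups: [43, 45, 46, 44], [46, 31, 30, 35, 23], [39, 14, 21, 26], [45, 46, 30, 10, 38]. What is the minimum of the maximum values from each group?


Find max of each group:
  Group 1: [43, 45, 46, 44] -> max = 46
  Group 2: [46, 31, 30, 35, 23] -> max = 46
  Group 3: [39, 14, 21, 26] -> max = 39
  Group 4: [45, 46, 30, 10, 38] -> max = 46
Maxes: [46, 46, 39, 46]
Minimum of maxes = 39
Final answer: 39


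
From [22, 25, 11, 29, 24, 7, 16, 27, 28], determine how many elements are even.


Check each element:
  22 is even
  25 is odd
  11 is odd
  29 is odd
  24 is even
  7 is odd
  16 is even
  27 is odd
  28 is even
Evens: [22, 24, 16, 28]
Count of evens = 4
Final answer: 4


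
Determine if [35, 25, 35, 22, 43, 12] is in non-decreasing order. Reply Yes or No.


Check consecutive pairs:
  35 <= 25? False
  25 <= 35? True
  35 <= 22? False
  22 <= 43? True
  43 <= 12? False
3 consecutive pair(s) are out of order, so the list is not sorted.
Final answer: No


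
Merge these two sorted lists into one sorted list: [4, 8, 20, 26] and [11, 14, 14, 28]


List A: [4, 8, 20, 26]
List B: [11, 14, 14, 28]
Repeatedly compare the front elements and take the smaller:
  4 vs 11 -> take 4
  8 vs 11 -> take 8
  20 vs 11 -> take 11
  20 vs 14 -> take 14
  20 vs 14 -> take 14
  20 vs 28 -> take 20
  26 vs 28 -> take 26
  A is exhausted; append the rest of B: [28]
Final answer: [4, 8, 11, 14, 14, 20, 26, 28]


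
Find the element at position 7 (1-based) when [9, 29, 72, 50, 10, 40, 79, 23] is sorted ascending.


Sort ascending: [9, 10, 23, 29, 40, 50, 72, 79]
The 7th element (1-indexed) is at index 6.
Value = 72
Final answer: 72


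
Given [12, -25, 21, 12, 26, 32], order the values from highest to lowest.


Original list: [12, -25, 21, 12, 26, 32]
Repeatedly take the largest remaining element:
  Remaining [12, -25, 21, 12, 26, 32] -> largest is 32
  Remaining [12, -25, 21, 12, 26] -> largest is 26
  Remaining [12, -25, 21, 12] -> largest is 21
  Remaining [12, -25, 12] -> largest is 12
  Remaining [-25, 12] -> largest is 12
  Remaining [-25] -> largest is -25
Collecting the picks in order gives the descending list.
Final answer: [32, 26, 21, 12, 12, -25]


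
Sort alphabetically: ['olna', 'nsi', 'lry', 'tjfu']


Compare strings character by character (the first differing letter decides):
  'lry' < 'nsi' since 'l' < 'n' at position 1
  'nsi' < 'olna' since 'n' < 'o' at position 1
  'olna' < 'tjfu' since 'o' < 't' at position 1
Chaining these comparisons gives the alphabetical order.
Final answer: ['lry', 'nsi', 'olna', 'tjfu']


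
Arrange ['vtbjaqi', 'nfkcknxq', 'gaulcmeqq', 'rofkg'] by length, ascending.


Compute lengths:
  'vtbjaqi' has length 7
  'nfkcknxq' has length 8
  'gaulcmeqq' has length 9
  'rofkg' has length 5
Lengths in increasing order: 5 < 7 < 8 < 9
Listing the words in that order gives the answer.
Final answer: ['rofkg', 'vtbjaqi', 'nfkcknxq', 'gaulcmeqq']


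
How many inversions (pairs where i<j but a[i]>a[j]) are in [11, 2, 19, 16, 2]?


For each element, count the later elements that are smaller than it:
  11 (index 0): smaller elements after it = [2, 2] -> 2
  2 (index 1): smaller elements after it = [] -> 0
  19 (index 2): smaller elements after it = [16, 2] -> 2
  16 (index 3): smaller elements after it = [2] -> 1
Total inversions = 2 + 0 + 2 + 1 = 5
Final answer: 5


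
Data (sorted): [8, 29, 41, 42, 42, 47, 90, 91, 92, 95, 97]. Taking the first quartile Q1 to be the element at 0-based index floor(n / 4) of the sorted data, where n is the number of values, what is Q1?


The list has n = 11 elements.
Q1 index = floor(11 / 4) = floor(2.75) = 2
Counting from index 0 in the sorted data, the element at index 2 is 41.
Final answer: 41


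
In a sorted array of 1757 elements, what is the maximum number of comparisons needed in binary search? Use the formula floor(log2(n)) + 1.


Binary search halves the search space each step.
Maximum comparisons = floor(log2(1757)) + 1
log2(1757) = 10.7789
floor(log2(1757)) = 10, so 10 + 1 = 11
Final answer: 11


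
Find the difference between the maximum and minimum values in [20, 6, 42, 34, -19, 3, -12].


Maximum value: 42
Minimum value: -19
Range = 42 - (-19) = 61
Final answer: 61


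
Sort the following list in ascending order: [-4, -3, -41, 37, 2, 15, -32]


Original list: [-4, -3, -41, 37, 2, 15, -32]
Repeatedly take the smallest remaining element:
  Remaining [-4, -3, -41, 37, 2, 15, -32] -> smallest is -41
  Remaining [-4, -3, 37, 2, 15, -32] -> smallest is -32
  Remaining [-4, -3, 37, 2, 15] -> smallest is -4
  Remaining [-3, 37, 2, 15] -> smallest is -3
  Remaining [37, 2, 15] -> smallest is 2
  Remaining [37, 15] -> smallest is 15
  Remaining [37] -> smallest is 37
Collecting the picks in order gives the sorted list.
Final answer: [-41, -32, -4, -3, 2, 15, 37]


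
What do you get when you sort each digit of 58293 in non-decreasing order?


The number 58293 has digits: 5, 8, 2, 9, 3
Sorted: 2, 3, 5, 8, 9
Joining the sorted digits gives the result.
Final answer: 23589


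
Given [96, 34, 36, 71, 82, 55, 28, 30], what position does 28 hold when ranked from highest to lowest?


Sort descending: [96, 82, 71, 55, 36, 34, 30, 28]
Find 28 in the sorted list.
28 is at position 8.
Final answer: 8


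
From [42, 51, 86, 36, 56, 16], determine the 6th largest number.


Sort descending: [86, 56, 51, 42, 36, 16]
The 6th element (1-indexed) is at index 5.
Value = 16
Final answer: 16


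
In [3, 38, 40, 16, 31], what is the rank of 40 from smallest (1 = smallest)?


Sort ascending: [3, 16, 31, 38, 40]
Find 40 in the sorted list.
40 is at position 5 (1-indexed).
Final answer: 5


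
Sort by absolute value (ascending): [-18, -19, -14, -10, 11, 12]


Compute absolute values:
  |-18| = 18
  |-19| = 19
  |-14| = 14
  |-10| = 10
  |11| = 11
  |12| = 12
Absolute values in increasing order: 10 < 11 < 12 < 14 < 18 < 19
Listing the original numbers in that order gives the answer.
Final answer: [-10, 11, 12, -14, -18, -19]


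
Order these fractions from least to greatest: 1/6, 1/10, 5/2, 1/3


Convert to decimal for comparison:
  1/6 = 0.1667
  1/10 = 0.1
  5/2 = 2.5
  1/3 = 0.3333
Decimals in increasing order: 0.1 < 0.1667 < 0.3333 < 2.5
Writing each back as its fraction gives the sorted order.
Final answer: 1/10, 1/6, 1/3, 5/2


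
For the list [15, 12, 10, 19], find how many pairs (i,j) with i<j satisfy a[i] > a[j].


For each element, count the later elements that are smaller than it:
  15 (index 0): smaller elements after it = [12, 10] -> 2
  12 (index 1): smaller elements after it = [10] -> 1
  10 (index 2): smaller elements after it = [] -> 0
Total inversions = 2 + 1 + 0 = 3
Final answer: 3


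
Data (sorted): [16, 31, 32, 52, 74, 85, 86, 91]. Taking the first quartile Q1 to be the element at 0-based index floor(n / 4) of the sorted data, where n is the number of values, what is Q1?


The list has n = 8 elements.
Q1 index = floor(8 / 4) = floor(2) = 2
Counting from index 0 in the sorted data, the element at index 2 is 32.
Final answer: 32


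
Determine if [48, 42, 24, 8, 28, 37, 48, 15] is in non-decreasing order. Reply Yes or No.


Check consecutive pairs:
  48 <= 42? False
  42 <= 24? False
  24 <= 8? False
  8 <= 28? True
  28 <= 37? True
  37 <= 48? True
  48 <= 15? False
4 consecutive pair(s) are out of order, so the list is not sorted.
Final answer: No


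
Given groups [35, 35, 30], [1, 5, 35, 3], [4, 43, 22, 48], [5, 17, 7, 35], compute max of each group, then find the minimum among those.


Find max of each group:
  Group 1: [35, 35, 30] -> max = 35
  Group 2: [1, 5, 35, 3] -> max = 35
  Group 3: [4, 43, 22, 48] -> max = 48
  Group 4: [5, 17, 7, 35] -> max = 35
Maxes: [35, 35, 48, 35]
Minimum of maxes = 35
Final answer: 35


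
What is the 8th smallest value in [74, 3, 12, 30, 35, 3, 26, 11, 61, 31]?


Sort ascending: [3, 3, 11, 12, 26, 30, 31, 35, 61, 74]
The 8th element (1-indexed) is at index 7.
Value = 35
Final answer: 35


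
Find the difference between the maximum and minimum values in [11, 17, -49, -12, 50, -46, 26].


Maximum value: 50
Minimum value: -49
Range = 50 - (-49) = 99
Final answer: 99


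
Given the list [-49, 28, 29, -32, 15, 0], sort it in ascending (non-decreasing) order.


Original list: [-49, 28, 29, -32, 15, 0]
Repeatedly take the smallest remaining element:
  Remaining [-49, 28, 29, -32, 15, 0] -> smallest is -49
  Remaining [28, 29, -32, 15, 0] -> smallest is -32
  Remaining [28, 29, 15, 0] -> smallest is 0
  Remaining [28, 29, 15] -> smallest is 15
  Remaining [28, 29] -> smallest is 28
  Remaining [29] -> smallest is 29
Collecting the picks in order gives the sorted list.
Final answer: [-49, -32, 0, 15, 28, 29]


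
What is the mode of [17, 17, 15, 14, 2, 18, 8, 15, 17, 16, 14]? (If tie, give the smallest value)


Count the frequency of each value:
  2 appears 1 time(s)
  8 appears 1 time(s)
  14 appears 2 time(s)
  15 appears 2 time(s)
  16 appears 1 time(s)
  17 appears 3 time(s)
  18 appears 1 time(s)
Maximum frequency is 3.
Only 17 reaches that frequency, so it is the mode.
Final answer: 17


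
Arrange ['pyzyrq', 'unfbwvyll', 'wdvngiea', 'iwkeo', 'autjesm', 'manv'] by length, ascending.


Compute lengths:
  'pyzyrq' has length 6
  'unfbwvyll' has length 9
  'wdvngiea' has length 8
  'iwkeo' has length 5
  'autjesm' has length 7
  'manv' has length 4
Lengths in increasing order: 4 < 5 < 6 < 7 < 8 < 9
Listing the words in that order gives the answer.
Final answer: ['manv', 'iwkeo', 'pyzyrq', 'autjesm', 'wdvngiea', 'unfbwvyll']


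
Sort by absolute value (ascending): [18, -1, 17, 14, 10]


Compute absolute values:
  |18| = 18
  |-1| = 1
  |17| = 17
  |14| = 14
  |10| = 10
Absolute values in increasing order: 1 < 10 < 14 < 17 < 18
Listing the original numbers in that order gives the answer.
Final answer: [-1, 10, 14, 17, 18]


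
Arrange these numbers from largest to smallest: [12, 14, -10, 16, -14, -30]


Original list: [12, 14, -10, 16, -14, -30]
Repeatedly take the largest remaining element:
  Remaining [12, 14, -10, 16, -14, -30] -> largest is 16
  Remaining [12, 14, -10, -14, -30] -> largest is 14
  Remaining [12, -10, -14, -30] -> largest is 12
  Remaining [-10, -14, -30] -> largest is -10
  Remaining [-14, -30] -> largest is -14
  Remaining [-30] -> largest is -30
Collecting the picks in order gives the descending list.
Final answer: [16, 14, 12, -10, -14, -30]


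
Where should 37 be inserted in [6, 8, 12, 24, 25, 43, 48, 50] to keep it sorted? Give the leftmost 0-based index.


List is sorted: [6, 8, 12, 24, 25, 43, 48, 50]
We need the leftmost position where 37 can be inserted, i.e. the first index whose element is >= 37 (or the end of the list if none is).
Binary search with low=0, high=8 (0-based indices):
  low=0, high=8, mid=4: a[4]=25 < 37, so low = 5
  low=5, high=8, mid=6: a[6]=48 >= 37, so high = 6
  low=5, high=6, mid=5: a[5]=43 >= 37, so high = 5
Now low = high = 5, so the insertion index is 5.
Final answer: 5


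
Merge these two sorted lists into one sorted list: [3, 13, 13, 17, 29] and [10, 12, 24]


List A: [3, 13, 13, 17, 29]
List B: [10, 12, 24]
Repeatedly compare the front elements and take the smaller:
  3 vs 10 -> take 3
  13 vs 10 -> take 10
  13 vs 12 -> take 12
  13 vs 24 -> take 13
  13 vs 24 -> take 13
  17 vs 24 -> take 17
  29 vs 24 -> take 24
  B is exhausted; append the rest of A: [29]
Final answer: [3, 10, 12, 13, 13, 17, 24, 29]


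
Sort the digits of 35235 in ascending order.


The number 35235 has digits: 3, 5, 2, 3, 5
Sorted: 2, 3, 3, 5, 5
Joining the sorted digits gives the result.
Final answer: 23355


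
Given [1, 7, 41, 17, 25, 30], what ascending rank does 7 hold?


Sort ascending: [1, 7, 17, 25, 30, 41]
Find 7 in the sorted list.
7 is at position 2 (1-indexed).
Final answer: 2


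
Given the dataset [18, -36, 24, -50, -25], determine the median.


First, sort the list: [-50, -36, -25, 18, 24]
The list has 5 elements (odd count).
The middle index is 2 (0-based), and the element there is -25.
Final answer: -25


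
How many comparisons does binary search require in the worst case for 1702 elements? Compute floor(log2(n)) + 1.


Binary search halves the search space each step.
Maximum comparisons = floor(log2(1702)) + 1
log2(1702) = 10.733
floor(log2(1702)) = 10, so 10 + 1 = 11
Final answer: 11


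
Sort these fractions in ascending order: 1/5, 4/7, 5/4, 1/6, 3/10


Convert to decimal for comparison:
  1/5 = 0.2
  4/7 = 0.5714
  5/4 = 1.25
  1/6 = 0.1667
  3/10 = 0.3
Decimals in increasing order: 0.1667 < 0.2 < 0.3 < 0.5714 < 1.25
Writing each back as its fraction gives the sorted order.
Final answer: 1/6, 1/5, 3/10, 4/7, 5/4


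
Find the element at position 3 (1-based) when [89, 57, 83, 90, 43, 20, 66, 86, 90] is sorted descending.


Sort descending: [90, 90, 89, 86, 83, 66, 57, 43, 20]
The 3rd element (1-indexed) is at index 2.
Value = 89
Final answer: 89


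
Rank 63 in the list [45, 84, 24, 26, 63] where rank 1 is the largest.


Sort descending: [84, 63, 45, 26, 24]
Find 63 in the sorted list.
63 is at position 2.
Final answer: 2


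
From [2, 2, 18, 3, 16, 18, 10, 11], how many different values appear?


List all unique values:
Distinct values: [2, 3, 10, 11, 16, 18]
Count = 6
Final answer: 6


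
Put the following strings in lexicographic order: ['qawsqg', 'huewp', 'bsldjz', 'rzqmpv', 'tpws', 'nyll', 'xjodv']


Compare strings character by character (the first differing letter decides):
  'bsldjz' < 'huewp' since 'b' < 'h' at position 1
  'huewp' < 'nyll' since 'h' < 'n' at position 1
  'nyll' < 'qawsqg' since 'n' < 'q' at position 1
  'qawsqg' < 'rzqmpv' since 'q' < 'r' at position 1
  'rzqmpv' < 'tpws' since 'r' < 't' at position 1
  'tpws' < 'xjodv' since 't' < 'x' at position 1
Chaining these comparisons gives the alphabetical order.
Final answer: ['bsldjz', 'huewp', 'nyll', 'qawsqg', 'rzqmpv', 'tpws', 'xjodv']


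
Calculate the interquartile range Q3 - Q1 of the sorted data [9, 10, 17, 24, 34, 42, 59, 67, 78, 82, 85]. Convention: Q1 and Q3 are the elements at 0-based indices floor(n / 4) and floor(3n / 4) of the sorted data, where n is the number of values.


The data has n = 11 elements.
Q1 index = floor(11 / 4) = floor(2.75) = 2; Q3 index = floor(3 * 11 / 4) = floor(8.25) = 8
Q1 = element at index 2 = 17
Q3 = element at index 8 = 78
IQR = 78 - 17 = 61
Final answer: 61


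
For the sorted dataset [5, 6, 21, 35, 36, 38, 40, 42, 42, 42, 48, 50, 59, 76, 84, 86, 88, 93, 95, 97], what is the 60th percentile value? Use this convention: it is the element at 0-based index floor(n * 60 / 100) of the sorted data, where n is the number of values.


The dataset has n = 20 elements.
Index = floor(20 * 60 / 100) = floor(1200 / 100) = floor(12) = 12
Counting from index 0 in the sorted data, the element at index 12 is 59.
Final answer: 59


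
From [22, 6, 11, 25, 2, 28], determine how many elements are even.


Check each element:
  22 is even
  6 is even
  11 is odd
  25 is odd
  2 is even
  28 is even
Evens: [22, 6, 2, 28]
Count of evens = 4
Final answer: 4


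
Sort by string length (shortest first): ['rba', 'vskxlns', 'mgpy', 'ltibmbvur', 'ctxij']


Compute lengths:
  'rba' has length 3
  'vskxlns' has length 7
  'mgpy' has length 4
  'ltibmbvur' has length 9
  'ctxij' has length 5
Lengths in increasing order: 3 < 4 < 5 < 7 < 9
Listing the words in that order gives the answer.
Final answer: ['rba', 'mgpy', 'ctxij', 'vskxlns', 'ltibmbvur']


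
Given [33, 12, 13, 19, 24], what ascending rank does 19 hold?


Sort ascending: [12, 13, 19, 24, 33]
Find 19 in the sorted list.
19 is at position 3 (1-indexed).
Final answer: 3
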